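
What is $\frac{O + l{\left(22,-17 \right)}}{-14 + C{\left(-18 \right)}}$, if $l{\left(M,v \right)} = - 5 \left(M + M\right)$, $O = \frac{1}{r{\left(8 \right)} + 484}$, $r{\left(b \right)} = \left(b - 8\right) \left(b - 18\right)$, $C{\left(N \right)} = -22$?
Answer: $\frac{11831}{1936} \approx 6.1111$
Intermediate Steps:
$r{\left(b \right)} = \left(-18 + b\right) \left(-8 + b\right)$ ($r{\left(b \right)} = \left(-8 + b\right) \left(-18 + b\right) = \left(-18 + b\right) \left(-8 + b\right)$)
$O = \frac{1}{484}$ ($O = \frac{1}{\left(144 + 8^{2} - 208\right) + 484} = \frac{1}{\left(144 + 64 - 208\right) + 484} = \frac{1}{0 + 484} = \frac{1}{484} \approx 0.0020661$)
$l{\left(M,v \right)} = - 10 M$ ($l{\left(M,v \right)} = - 5 \cdot 2 M = - 10 M$)
$\frac{O + l{\left(22,-17 \right)}}{-14 + C{\left(-18 \right)}} = \frac{\frac{1}{484} - 220}{-14 - 22} = \frac{\frac{1}{484} - 220}{-36} = \left(- \frac{106479}{484}\right) \left(- \frac{1}{36}\right) = \frac{11831}{1936}$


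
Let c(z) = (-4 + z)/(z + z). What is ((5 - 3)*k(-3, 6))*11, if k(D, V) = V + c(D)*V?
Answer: 286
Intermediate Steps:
c(z) = (-4 + z)/(2*z) (c(z) = (-4 + z)/((2*z)) = (-4 + z)*(1/(2*z)) = (-4 + z)/(2*z))
k(D, V) = V + V*(-4 + D)/(2*D) (k(D, V) = V + ((-4 + D)/(2*D))*V = V + V*(-4 + D)/(2*D))
((5 - 3)*k(-3, 6))*11 = ((5 - 3)*((½)*6*(-4 + 3*(-3))/(-3)))*11 = (2*((½)*6*(-⅓)*(-4 - 9)))*11 = (2*((½)*6*(-⅓)*(-13)))*11 = (2*13)*11 = 26*11 = 286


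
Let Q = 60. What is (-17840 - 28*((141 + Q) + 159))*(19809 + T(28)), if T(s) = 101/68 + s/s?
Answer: -9403323380/17 ≈ -5.5314e+8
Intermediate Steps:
T(s) = 169/68 (T(s) = 101*(1/68) + 1 = 101/68 + 1 = 169/68)
(-17840 - 28*((141 + Q) + 159))*(19809 + T(28)) = (-17840 - 28*((141 + 60) + 159))*(19809 + 169/68) = (-17840 - 28*(201 + 159))*(1347181/68) = (-17840 - 28*360)*(1347181/68) = (-17840 - 10080)*(1347181/68) = -27920*1347181/68 = -9403323380/17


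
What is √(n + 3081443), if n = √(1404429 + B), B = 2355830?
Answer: √(3081443 + √3760259) ≈ 1756.0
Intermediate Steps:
n = √3760259 (n = √(1404429 + 2355830) = √3760259 ≈ 1939.1)
√(n + 3081443) = √(√3760259 + 3081443) = √(3081443 + √3760259)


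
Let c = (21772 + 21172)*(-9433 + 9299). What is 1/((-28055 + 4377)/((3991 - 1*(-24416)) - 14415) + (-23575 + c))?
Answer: -6996/40423396555 ≈ -1.7307e-7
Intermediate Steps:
c = -5754496 (c = 42944*(-134) = -5754496)
1/((-28055 + 4377)/((3991 - 1*(-24416)) - 14415) + (-23575 + c)) = 1/((-28055 + 4377)/((3991 - 1*(-24416)) - 14415) + (-23575 - 5754496)) = 1/(-23678/((3991 + 24416) - 14415) - 5778071) = 1/(-23678/(28407 - 14415) - 5778071) = 1/(-23678/13992 - 5778071) = 1/(-23678*1/13992 - 5778071) = 1/(-11839/6996 - 5778071) = 1/(-40423396555/6996) = -6996/40423396555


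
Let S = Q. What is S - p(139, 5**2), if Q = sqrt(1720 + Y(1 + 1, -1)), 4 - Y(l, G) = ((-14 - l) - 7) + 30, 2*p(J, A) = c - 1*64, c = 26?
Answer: 19 + sqrt(1717) ≈ 60.437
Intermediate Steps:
p(J, A) = -19 (p(J, A) = (26 - 1*64)/2 = (26 - 64)/2 = (1/2)*(-38) = -19)
Y(l, G) = -5 + l (Y(l, G) = 4 - (((-14 - l) - 7) + 30) = 4 - ((-21 - l) + 30) = 4 - (9 - l) = 4 + (-9 + l) = -5 + l)
Q = sqrt(1717) (Q = sqrt(1720 + (-5 + (1 + 1))) = sqrt(1720 + (-5 + 2)) = sqrt(1720 - 3) = sqrt(1717) ≈ 41.437)
S = sqrt(1717) ≈ 41.437
S - p(139, 5**2) = sqrt(1717) - 1*(-19) = sqrt(1717) + 19 = 19 + sqrt(1717)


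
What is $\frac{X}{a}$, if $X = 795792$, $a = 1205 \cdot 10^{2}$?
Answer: $\frac{198948}{30125} \approx 6.6041$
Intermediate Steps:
$a = 120500$ ($a = 1205 \cdot 100 = 120500$)
$\frac{X}{a} = \frac{795792}{120500} = 795792 \cdot \frac{1}{120500} = \frac{198948}{30125}$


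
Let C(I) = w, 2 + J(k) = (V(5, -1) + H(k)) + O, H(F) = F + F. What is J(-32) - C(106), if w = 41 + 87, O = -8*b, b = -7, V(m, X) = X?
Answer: -139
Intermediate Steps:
H(F) = 2*F
O = 56 (O = -8*(-7) = 56)
w = 128
J(k) = 53 + 2*k (J(k) = -2 + ((-1 + 2*k) + 56) = -2 + (55 + 2*k) = 53 + 2*k)
C(I) = 128
J(-32) - C(106) = (53 + 2*(-32)) - 1*128 = (53 - 64) - 128 = -11 - 128 = -139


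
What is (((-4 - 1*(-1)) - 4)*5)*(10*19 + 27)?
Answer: -7595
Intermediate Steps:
(((-4 - 1*(-1)) - 4)*5)*(10*19 + 27) = (((-4 + 1) - 4)*5)*(190 + 27) = ((-3 - 4)*5)*217 = -7*5*217 = -35*217 = -7595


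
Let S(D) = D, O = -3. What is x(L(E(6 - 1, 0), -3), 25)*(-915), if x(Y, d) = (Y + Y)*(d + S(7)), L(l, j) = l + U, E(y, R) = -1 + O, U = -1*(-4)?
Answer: 0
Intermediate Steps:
U = 4
E(y, R) = -4 (E(y, R) = -1 - 3 = -4)
L(l, j) = 4 + l (L(l, j) = l + 4 = 4 + l)
x(Y, d) = 2*Y*(7 + d) (x(Y, d) = (Y + Y)*(d + 7) = (2*Y)*(7 + d) = 2*Y*(7 + d))
x(L(E(6 - 1, 0), -3), 25)*(-915) = (2*(4 - 4)*(7 + 25))*(-915) = (2*0*32)*(-915) = 0*(-915) = 0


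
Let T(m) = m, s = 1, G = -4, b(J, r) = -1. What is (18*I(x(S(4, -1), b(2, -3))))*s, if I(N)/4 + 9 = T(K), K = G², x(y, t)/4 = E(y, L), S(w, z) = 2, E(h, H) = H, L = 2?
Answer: 504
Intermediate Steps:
x(y, t) = 8 (x(y, t) = 4*2 = 8)
K = 16 (K = (-4)² = 16)
I(N) = 28 (I(N) = -36 + 4*16 = -36 + 64 = 28)
(18*I(x(S(4, -1), b(2, -3))))*s = (18*28)*1 = 504*1 = 504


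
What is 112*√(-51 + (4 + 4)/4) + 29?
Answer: 29 + 784*I ≈ 29.0 + 784.0*I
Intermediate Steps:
112*√(-51 + (4 + 4)/4) + 29 = 112*√(-51 + (¼)*8) + 29 = 112*√(-51 + 2) + 29 = 112*√(-49) + 29 = 112*(7*I) + 29 = 784*I + 29 = 29 + 784*I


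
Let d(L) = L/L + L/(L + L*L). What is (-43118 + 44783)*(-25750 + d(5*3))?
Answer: -685951695/16 ≈ -4.2872e+7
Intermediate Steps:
d(L) = 1 + L/(L + L²)
(-43118 + 44783)*(-25750 + d(5*3)) = (-43118 + 44783)*(-25750 + (2 + 5*3)/(1 + 5*3)) = 1665*(-25750 + (2 + 15)/(1 + 15)) = 1665*(-25750 + 17/16) = 1665*(-411983/16) = -685951695/16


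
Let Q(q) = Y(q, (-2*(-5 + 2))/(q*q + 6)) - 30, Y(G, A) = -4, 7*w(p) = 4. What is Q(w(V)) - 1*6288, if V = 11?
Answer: -6322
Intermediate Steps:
w(p) = 4/7 (w(p) = (1/7)*4 = 4/7)
Q(q) = -34 (Q(q) = -4 - 30 = -34)
Q(w(V)) - 1*6288 = -34 - 1*6288 = -34 - 6288 = -6322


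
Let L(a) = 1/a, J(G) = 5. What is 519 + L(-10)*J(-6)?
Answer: 1037/2 ≈ 518.50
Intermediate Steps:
519 + L(-10)*J(-6) = 519 + 5/(-10) = 519 - ⅒*5 = 519 - ½ = 1037/2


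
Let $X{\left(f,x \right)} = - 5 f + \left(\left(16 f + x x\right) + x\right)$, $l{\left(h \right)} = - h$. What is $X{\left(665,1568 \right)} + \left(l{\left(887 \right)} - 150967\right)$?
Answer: $2315653$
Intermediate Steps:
$X{\left(f,x \right)} = x + x^{2} + 11 f$ ($X{\left(f,x \right)} = - 5 f + \left(\left(16 f + x^{2}\right) + x\right) = - 5 f + \left(\left(x^{2} + 16 f\right) + x\right) = - 5 f + \left(x + x^{2} + 16 f\right) = x + x^{2} + 11 f$)
$X{\left(665,1568 \right)} + \left(l{\left(887 \right)} - 150967\right) = \left(1568 + 1568^{2} + 11 \cdot 665\right) - 151854 = \left(1568 + 2458624 + 7315\right) - 151854 = 2467507 - 151854 = 2315653$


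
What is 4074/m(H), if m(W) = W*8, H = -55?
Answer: -2037/220 ≈ -9.2591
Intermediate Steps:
m(W) = 8*W
4074/m(H) = 4074/((8*(-55))) = 4074/(-440) = 4074*(-1/440) = -2037/220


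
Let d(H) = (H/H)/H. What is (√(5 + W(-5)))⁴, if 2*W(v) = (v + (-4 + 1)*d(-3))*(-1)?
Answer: 49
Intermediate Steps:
d(H) = 1/H
W(v) = -½ - v/2 (W(v) = ((v + (-4 + 1)/(-3))*(-1))/2 = ((v - 3*(-⅓))*(-1))/2 = ((v + 1)*(-1))/2 = ((1 + v)*(-1))/2 = (-1 - v)/2 = -½ - v/2)
(√(5 + W(-5)))⁴ = (√(5 + (-½ - ½*(-5))))⁴ = (√(5 + (-½ + 5/2)))⁴ = (√(5 + 2))⁴ = (√7)⁴ = 49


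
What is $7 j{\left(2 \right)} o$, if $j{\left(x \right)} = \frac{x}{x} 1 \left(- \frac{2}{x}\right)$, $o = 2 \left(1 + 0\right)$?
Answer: $-14$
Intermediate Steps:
$o = 2$ ($o = 2 \cdot 1 = 2$)
$j{\left(x \right)} = - \frac{2}{x}$ ($j{\left(x \right)} = 1 \cdot 1 \left(- \frac{2}{x}\right) = 1 \left(- \frac{2}{x}\right) = - \frac{2}{x}$)
$7 j{\left(2 \right)} o = 7 \left(- \frac{2}{2}\right) 2 = 7 \left(\left(-2\right) \frac{1}{2}\right) 2 = 7 \left(-1\right) 2 = \left(-7\right) 2 = -14$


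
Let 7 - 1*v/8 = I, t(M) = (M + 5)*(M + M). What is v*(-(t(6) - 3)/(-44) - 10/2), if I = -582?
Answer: -107198/11 ≈ -9745.3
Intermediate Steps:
t(M) = 2*M*(5 + M) (t(M) = (5 + M)*(2*M) = 2*M*(5 + M))
v = 4712 (v = 56 - 8*(-582) = 56 + 4656 = 4712)
v*(-(t(6) - 3)/(-44) - 10/2) = 4712*(-(2*6*(5 + 6) - 3)/(-44) - 10/2) = 4712*(-(2*6*11 - 3)*(-1/44) - 10*½) = 4712*(-(132 - 3)*(-1/44) - 5) = 4712*(-1*129*(-1/44) - 5) = 4712*(-129*(-1/44) - 5) = 4712*(129/44 - 5) = 4712*(-91/44) = -107198/11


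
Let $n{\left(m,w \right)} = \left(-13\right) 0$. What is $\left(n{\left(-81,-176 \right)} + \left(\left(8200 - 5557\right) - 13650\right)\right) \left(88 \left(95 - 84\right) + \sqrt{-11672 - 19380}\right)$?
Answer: $-10654776 - 22014 i \sqrt{7763} \approx -1.0655 \cdot 10^{7} - 1.9396 \cdot 10^{6} i$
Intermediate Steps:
$n{\left(m,w \right)} = 0$
$\left(n{\left(-81,-176 \right)} + \left(\left(8200 - 5557\right) - 13650\right)\right) \left(88 \left(95 - 84\right) + \sqrt{-11672 - 19380}\right) = \left(0 + \left(\left(8200 - 5557\right) - 13650\right)\right) \left(88 \left(95 - 84\right) + \sqrt{-11672 - 19380}\right) = \left(0 + \left(2643 - 13650\right)\right) \left(88 \cdot 11 + \sqrt{-31052}\right) = \left(0 - 11007\right) \left(968 + 2 i \sqrt{7763}\right) = - 11007 \left(968 + 2 i \sqrt{7763}\right) = -10654776 - 22014 i \sqrt{7763}$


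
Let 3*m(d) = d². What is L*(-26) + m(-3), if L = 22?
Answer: -569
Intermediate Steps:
m(d) = d²/3
L*(-26) + m(-3) = 22*(-26) + (⅓)*(-3)² = -572 + (⅓)*9 = -572 + 3 = -569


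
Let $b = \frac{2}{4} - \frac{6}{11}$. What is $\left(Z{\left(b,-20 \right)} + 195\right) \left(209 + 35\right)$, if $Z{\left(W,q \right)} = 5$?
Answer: $48800$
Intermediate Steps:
$b = - \frac{1}{22}$ ($b = 2 \cdot \frac{1}{4} - \frac{6}{11} = \frac{1}{2} - \frac{6}{11} = - \frac{1}{22} \approx -0.045455$)
$\left(Z{\left(b,-20 \right)} + 195\right) \left(209 + 35\right) = \left(5 + 195\right) \left(209 + 35\right) = 200 \cdot 244 = 48800$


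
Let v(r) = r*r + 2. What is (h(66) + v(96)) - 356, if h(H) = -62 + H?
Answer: 8866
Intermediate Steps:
v(r) = 2 + r² (v(r) = r² + 2 = 2 + r²)
(h(66) + v(96)) - 356 = ((-62 + 66) + (2 + 96²)) - 356 = (4 + (2 + 9216)) - 356 = (4 + 9218) - 356 = 9222 - 356 = 8866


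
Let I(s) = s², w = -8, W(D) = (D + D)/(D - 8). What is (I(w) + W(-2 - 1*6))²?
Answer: 4225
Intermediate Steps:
W(D) = 2*D/(-8 + D) (W(D) = (2*D)/(-8 + D) = 2*D/(-8 + D))
(I(w) + W(-2 - 1*6))² = ((-8)² + 2*(-2 - 1*6)/(-8 + (-2 - 1*6)))² = (64 + 2*(-2 - 6)/(-8 + (-2 - 6)))² = (64 + 2*(-8)/(-8 - 8))² = (64 + 2*(-8)/(-16))² = (64 + 2*(-8)*(-1/16))² = (64 + 1)² = 65² = 4225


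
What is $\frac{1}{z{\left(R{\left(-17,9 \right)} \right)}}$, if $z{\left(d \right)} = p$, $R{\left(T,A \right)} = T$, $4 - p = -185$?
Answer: $\frac{1}{189} \approx 0.005291$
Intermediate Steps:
$p = 189$ ($p = 4 - -185 = 4 + 185 = 189$)
$z{\left(d \right)} = 189$
$\frac{1}{z{\left(R{\left(-17,9 \right)} \right)}} = \frac{1}{189}$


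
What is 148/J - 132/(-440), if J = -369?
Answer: -373/3690 ≈ -0.10108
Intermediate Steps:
148/J - 132/(-440) = 148/(-369) - 132/(-440) = 148*(-1/369) - 132*(-1/440) = -148/369 + 3/10 = -373/3690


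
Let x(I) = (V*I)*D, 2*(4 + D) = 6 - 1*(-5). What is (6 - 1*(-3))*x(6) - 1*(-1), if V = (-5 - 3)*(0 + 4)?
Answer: -2591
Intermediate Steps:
V = -32 (V = -8*4 = -32)
D = 3/2 (D = -4 + (6 - 1*(-5))/2 = -4 + (6 + 5)/2 = -4 + (1/2)*11 = -4 + 11/2 = 3/2 ≈ 1.5000)
x(I) = -48*I (x(I) = -32*I*(3/2) = -48*I)
(6 - 1*(-3))*x(6) - 1*(-1) = (6 - 1*(-3))*(-48*6) - 1*(-1) = (6 + 3)*(-288) + 1 = 9*(-288) + 1 = -2592 + 1 = -2591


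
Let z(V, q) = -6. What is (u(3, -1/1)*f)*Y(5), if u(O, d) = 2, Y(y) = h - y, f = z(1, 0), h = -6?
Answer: 132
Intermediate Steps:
f = -6
Y(y) = -6 - y
(u(3, -1/1)*f)*Y(5) = (2*(-6))*(-6 - 1*5) = -12*(-6 - 5) = -12*(-11) = 132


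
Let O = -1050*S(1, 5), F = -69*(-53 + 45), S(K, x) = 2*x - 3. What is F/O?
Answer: -92/1225 ≈ -0.075102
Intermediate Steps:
S(K, x) = -3 + 2*x
F = 552 (F = -69*(-8) = 552)
O = -7350 (O = -1050*(-3 + 2*5) = -1050*(-3 + 10) = -1050*7 = -7350)
F/O = 552/(-7350) = 552*(-1/7350) = -92/1225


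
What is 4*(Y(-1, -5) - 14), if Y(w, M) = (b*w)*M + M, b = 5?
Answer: 24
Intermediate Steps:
Y(w, M) = M + 5*M*w (Y(w, M) = (5*w)*M + M = 5*M*w + M = M + 5*M*w)
4*(Y(-1, -5) - 14) = 4*(-5*(1 + 5*(-1)) - 14) = 4*(-5*(1 - 5) - 14) = 4*(-5*(-4) - 14) = 4*(20 - 14) = 4*6 = 24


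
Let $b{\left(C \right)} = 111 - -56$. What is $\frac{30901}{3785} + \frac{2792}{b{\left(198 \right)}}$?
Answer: $\frac{15728187}{632095} \approx 24.883$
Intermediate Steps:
$b{\left(C \right)} = 167$ ($b{\left(C \right)} = 111 + 56 = 167$)
$\frac{30901}{3785} + \frac{2792}{b{\left(198 \right)}} = \frac{30901}{3785} + \frac{2792}{167} = \frac{15728187}{632095}$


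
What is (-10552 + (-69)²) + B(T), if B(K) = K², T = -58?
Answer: -2427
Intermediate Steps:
(-10552 + (-69)²) + B(T) = (-10552 + (-69)²) + (-58)² = (-10552 + 4761) + 3364 = -5791 + 3364 = -2427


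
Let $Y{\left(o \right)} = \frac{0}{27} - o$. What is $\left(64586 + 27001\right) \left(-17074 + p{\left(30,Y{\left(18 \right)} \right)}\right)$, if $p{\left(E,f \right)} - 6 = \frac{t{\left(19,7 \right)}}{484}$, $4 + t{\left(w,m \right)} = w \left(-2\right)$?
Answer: $- \frac{378297996999}{242} \approx -1.5632 \cdot 10^{9}$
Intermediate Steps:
$t{\left(w,m \right)} = -4 - 2 w$ ($t{\left(w,m \right)} = -4 + w \left(-2\right) = -4 - 2 w$)
$Y{\left(o \right)} = - o$ ($Y{\left(o \right)} = 0 \cdot \frac{1}{27} - o = 0 - o = - o$)
$p{\left(E,f \right)} = \frac{1431}{242}$ ($p{\left(E,f \right)} = 6 + \frac{-4 - 38}{484} = 6 + \left(-4 - 38\right) \frac{1}{484} = 6 - \frac{21}{242} = \frac{1431}{242}$)
$\left(64586 + 27001\right) \left(-17074 + p{\left(30,Y{\left(18 \right)} \right)}\right) = \left(64586 + 27001\right) \left(-17074 + \frac{1431}{242}\right) = 91587 \left(- \frac{4130477}{242}\right) = - \frac{378297996999}{242}$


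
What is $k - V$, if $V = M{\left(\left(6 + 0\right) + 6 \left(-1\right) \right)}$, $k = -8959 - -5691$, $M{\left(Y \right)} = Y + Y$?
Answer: $-3268$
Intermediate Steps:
$M{\left(Y \right)} = 2 Y$
$k = -3268$ ($k = -8959 + 5691 = -3268$)
$V = 0$ ($V = 2 \left(\left(6 + 0\right) + 6 \left(-1\right)\right) = 2 \left(6 - 6\right) = 2 \cdot 0 = 0$)
$k - V = -3268 - 0 = -3268 + 0 = -3268$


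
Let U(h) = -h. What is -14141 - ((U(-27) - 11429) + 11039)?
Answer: -13778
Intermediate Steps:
-14141 - ((U(-27) - 11429) + 11039) = -14141 - ((-1*(-27) - 11429) + 11039) = -14141 - ((27 - 11429) + 11039) = -14141 - (-11402 + 11039) = -14141 - 1*(-363) = -14141 + 363 = -13778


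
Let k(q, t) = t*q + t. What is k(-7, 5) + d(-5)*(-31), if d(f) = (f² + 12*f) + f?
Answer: 1210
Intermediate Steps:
k(q, t) = t + q*t (k(q, t) = q*t + t = t + q*t)
d(f) = f² + 13*f
k(-7, 5) + d(-5)*(-31) = 5*(1 - 7) - 5*(13 - 5)*(-31) = 5*(-6) - 5*8*(-31) = -30 - 40*(-31) = -30 + 1240 = 1210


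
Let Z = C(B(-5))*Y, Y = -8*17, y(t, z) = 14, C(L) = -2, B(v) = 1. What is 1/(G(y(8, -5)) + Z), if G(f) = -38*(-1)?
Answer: 1/310 ≈ 0.0032258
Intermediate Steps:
Y = -136
G(f) = 38
Z = 272 (Z = -2*(-136) = 272)
1/(G(y(8, -5)) + Z) = 1/(38 + 272) = 1/310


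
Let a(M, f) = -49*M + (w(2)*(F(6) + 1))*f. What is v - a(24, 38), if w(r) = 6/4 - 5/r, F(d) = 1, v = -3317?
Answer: -2065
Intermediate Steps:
w(r) = 3/2 - 5/r (w(r) = 6*(¼) - 5/r = 3/2 - 5/r)
a(M, f) = -49*M - 2*f (a(M, f) = -49*M + ((3/2 - 5/2)*(1 + 1))*f = -49*M + ((3/2 - 5*½)*2)*f = -49*M + ((3/2 - 5/2)*2)*f = -49*M + (-1*2)*f = -49*M - 2*f)
v - a(24, 38) = -3317 - (-49*24 - 2*38) = -3317 - (-1176 - 76) = -3317 - 1*(-1252) = -3317 + 1252 = -2065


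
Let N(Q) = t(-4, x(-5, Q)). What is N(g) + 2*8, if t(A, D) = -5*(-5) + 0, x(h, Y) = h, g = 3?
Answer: 41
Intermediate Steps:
t(A, D) = 25 (t(A, D) = 25 + 0 = 25)
N(Q) = 25
N(g) + 2*8 = 25 + 2*8 = 25 + 16 = 41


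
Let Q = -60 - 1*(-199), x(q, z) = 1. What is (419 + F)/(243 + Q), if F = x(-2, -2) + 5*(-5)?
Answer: 395/382 ≈ 1.0340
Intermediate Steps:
Q = 139 (Q = -60 + 199 = 139)
F = -24 (F = 1 + 5*(-5) = 1 - 25 = -24)
(419 + F)/(243 + Q) = (419 - 24)/(243 + 139) = 395/382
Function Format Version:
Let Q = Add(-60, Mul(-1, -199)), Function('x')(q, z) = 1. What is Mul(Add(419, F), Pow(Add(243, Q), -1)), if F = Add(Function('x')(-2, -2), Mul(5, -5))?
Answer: Rational(395, 382) ≈ 1.0340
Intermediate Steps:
Q = 139 (Q = Add(-60, 199) = 139)
F = -24 (F = Add(1, Mul(5, -5)) = Add(1, -25) = -24)
Mul(Add(419, F), Pow(Add(243, Q), -1)) = Mul(Add(419, -24), Pow(Add(243, 139), -1)) = Mul(395, Pow(382, -1)) = Mul(395, Rational(1, 382)) = Rational(395, 382)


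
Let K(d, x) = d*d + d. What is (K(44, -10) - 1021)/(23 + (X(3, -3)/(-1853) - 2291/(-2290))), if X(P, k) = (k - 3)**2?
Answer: 4069391830/101760293 ≈ 39.990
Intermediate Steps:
X(P, k) = (-3 + k)**2
K(d, x) = d + d**2 (K(d, x) = d**2 + d = d + d**2)
(K(44, -10) - 1021)/(23 + (X(3, -3)/(-1853) - 2291/(-2290))) = (44*(1 + 44) - 1021)/(23 + ((-3 - 3)**2/(-1853) - 2291/(-2290))) = (44*45 - 1021)/(23 + ((-6)**2*(-1/1853) - 2291*(-1/2290))) = (1980 - 1021)/(23 + (36*(-1/1853) + 2291/2290)) = 959/(23 + (-36/1853 + 2291/2290)) = 959/(23 + 4162783/4243370) = 959/(101760293/4243370) = 959*(4243370/101760293) = 4069391830/101760293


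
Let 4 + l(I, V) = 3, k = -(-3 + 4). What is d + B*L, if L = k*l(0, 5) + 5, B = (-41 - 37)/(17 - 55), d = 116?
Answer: 2438/19 ≈ 128.32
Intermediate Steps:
k = -1 (k = -1*1 = -1)
l(I, V) = -1 (l(I, V) = -4 + 3 = -1)
B = 39/19 (B = -78/(-38) = -78*(-1/38) = 39/19 ≈ 2.0526)
L = 6 (L = -1*(-1) + 5 = 1 + 5 = 6)
d + B*L = 116 + (39/19)*6 = 116 + 234/19 = 2438/19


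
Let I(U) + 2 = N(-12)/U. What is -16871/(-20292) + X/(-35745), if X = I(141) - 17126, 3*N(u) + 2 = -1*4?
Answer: 8935786253/6818172876 ≈ 1.3106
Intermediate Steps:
N(u) = -2 (N(u) = -⅔ + (-1*4)/3 = -⅔ + (⅓)*(-4) = -⅔ - 4/3 = -2)
I(U) = -2 - 2/U
X = -2415050/141 (X = (-2 - 2/141) - 17126 = -284/141 - 17126 = -2415050/141 ≈ -17128.)
-16871/(-20292) + X/(-35745) = -16871/(-20292) - 2415050/141/(-35745) = -16871*(-1/20292) - 2415050/141*(-1/35745) = 16871/20292 + 483010/1008009 = 8935786253/6818172876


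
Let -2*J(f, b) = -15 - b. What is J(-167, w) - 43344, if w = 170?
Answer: -86503/2 ≈ -43252.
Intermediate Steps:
J(f, b) = 15/2 + b/2 (J(f, b) = -(-15 - b)/2 = 15/2 + b/2)
J(-167, w) - 43344 = (15/2 + (½)*170) - 43344 = (15/2 + 85) - 43344 = 185/2 - 43344 = -86503/2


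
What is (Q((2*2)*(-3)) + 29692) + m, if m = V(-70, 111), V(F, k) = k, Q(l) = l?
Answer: 29791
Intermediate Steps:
m = 111
(Q((2*2)*(-3)) + 29692) + m = ((2*2)*(-3) + 29692) + 111 = (4*(-3) + 29692) + 111 = (-12 + 29692) + 111 = 29680 + 111 = 29791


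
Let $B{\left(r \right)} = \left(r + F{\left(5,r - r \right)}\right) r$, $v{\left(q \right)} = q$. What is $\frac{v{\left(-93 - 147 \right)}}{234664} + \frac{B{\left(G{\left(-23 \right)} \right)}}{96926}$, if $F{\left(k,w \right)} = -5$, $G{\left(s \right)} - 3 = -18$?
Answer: $\frac{2946060}{1421565179} \approx 0.0020724$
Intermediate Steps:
$G{\left(s \right)} = -15$ ($G{\left(s \right)} = 3 - 18 = -15$)
$B{\left(r \right)} = r \left(-5 + r\right)$ ($B{\left(r \right)} = \left(r - 5\right) r = \left(-5 + r\right) r = r \left(-5 + r\right)$)
$\frac{v{\left(-93 - 147 \right)}}{234664} + \frac{B{\left(G{\left(-23 \right)} \right)}}{96926} = \frac{-93 - 147}{234664} + \frac{\left(-15\right) \left(-5 - 15\right)}{96926} = \left(-93 - 147\right) \frac{1}{234664} + \left(-15\right) \left(-20\right) \frac{1}{96926} = \left(-240\right) \frac{1}{234664} + 300 \cdot \frac{1}{96926} = - \frac{30}{29333} + \frac{150}{48463} = \frac{2946060}{1421565179}$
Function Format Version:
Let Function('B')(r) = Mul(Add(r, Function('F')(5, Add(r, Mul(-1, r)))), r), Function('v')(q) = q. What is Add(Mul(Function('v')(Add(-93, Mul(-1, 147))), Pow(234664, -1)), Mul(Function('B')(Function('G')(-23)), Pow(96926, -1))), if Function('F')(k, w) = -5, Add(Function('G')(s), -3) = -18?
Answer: Rational(2946060, 1421565179) ≈ 0.0020724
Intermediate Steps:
Function('G')(s) = -15 (Function('G')(s) = Add(3, -18) = -15)
Function('B')(r) = Mul(r, Add(-5, r)) (Function('B')(r) = Mul(Add(r, -5), r) = Mul(Add(-5, r), r) = Mul(r, Add(-5, r)))
Add(Mul(Function('v')(Add(-93, Mul(-1, 147))), Pow(234664, -1)), Mul(Function('B')(Function('G')(-23)), Pow(96926, -1))) = Add(Mul(Add(-93, Mul(-1, 147)), Pow(234664, -1)), Mul(Mul(-15, Add(-5, -15)), Pow(96926, -1))) = Add(Mul(Add(-93, -147), Rational(1, 234664)), Mul(Mul(-15, -20), Rational(1, 96926))) = Add(Mul(-240, Rational(1, 234664)), Mul(300, Rational(1, 96926))) = Add(Rational(-30, 29333), Rational(150, 48463)) = Rational(2946060, 1421565179)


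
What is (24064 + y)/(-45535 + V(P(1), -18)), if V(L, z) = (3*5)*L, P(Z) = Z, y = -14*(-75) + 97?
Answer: -25211/45520 ≈ -0.55384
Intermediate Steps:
y = 1147 (y = 1050 + 97 = 1147)
V(L, z) = 15*L
(24064 + y)/(-45535 + V(P(1), -18)) = (24064 + 1147)/(-45535 + 15*1) = 25211/(-45535 + 15) = 25211/(-45520) = 25211*(-1/45520) = -25211/45520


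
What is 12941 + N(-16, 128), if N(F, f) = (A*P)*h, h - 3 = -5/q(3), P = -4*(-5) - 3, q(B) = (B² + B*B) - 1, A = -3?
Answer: 12803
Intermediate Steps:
q(B) = -1 + 2*B² (q(B) = (B² + B²) - 1 = 2*B² - 1 = -1 + 2*B²)
P = 17 (P = 20 - 3 = 17)
h = 46/17 (h = 3 - 5/(-1 + 2*3²) = 3 - 5/(-1 + 2*9) = 3 - 5/(-1 + 18) = 3 - 5/17 = 46/17 ≈ 2.7059)
N(F, f) = -138 (N(F, f) = -3*17*(46/17) = -51*46/17 = -138)
12941 + N(-16, 128) = 12941 - 138 = 12803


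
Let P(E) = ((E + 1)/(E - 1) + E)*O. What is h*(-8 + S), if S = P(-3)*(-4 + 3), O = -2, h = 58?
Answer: -754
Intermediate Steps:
P(E) = -2*E - 2*(1 + E)/(-1 + E) (P(E) = ((E + 1)/(E - 1) + E)*(-2) = ((1 + E)/(-1 + E) + E)*(-2) = (E + (1 + E)/(-1 + E))*(-2) = -2*E - 2*(1 + E)/(-1 + E))
S = -5 (S = (2*(-1 - 1*(-3)²)/(-1 - 3))*(-4 + 3) = (2*(-1 - 1*9)/(-4))*(-1) = (2*(-¼)*(-1 - 9))*(-1) = (2*(-¼)*(-10))*(-1) = 5*(-1) = -5)
h*(-8 + S) = 58*(-8 - 5) = 58*(-13) = -754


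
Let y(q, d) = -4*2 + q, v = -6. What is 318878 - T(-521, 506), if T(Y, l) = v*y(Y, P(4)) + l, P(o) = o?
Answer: 315198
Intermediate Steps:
y(q, d) = -8 + q
T(Y, l) = 48 + l - 6*Y (T(Y, l) = -6*(-8 + Y) + l = (48 - 6*Y) + l = 48 + l - 6*Y)
318878 - T(-521, 506) = 318878 - (48 + 506 - 6*(-521)) = 318878 - (48 + 506 + 3126) = 318878 - 1*3680 = 318878 - 3680 = 315198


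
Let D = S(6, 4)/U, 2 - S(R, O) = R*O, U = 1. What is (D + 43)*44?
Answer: 924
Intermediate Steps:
S(R, O) = 2 - O*R (S(R, O) = 2 - R*O = 2 - O*R)
D = -22 (D = (2 - 1*4*6)/1 = (2 - 24)*1 = -22*1 = -22)
(D + 43)*44 = (-22 + 43)*44 = 21*44 = 924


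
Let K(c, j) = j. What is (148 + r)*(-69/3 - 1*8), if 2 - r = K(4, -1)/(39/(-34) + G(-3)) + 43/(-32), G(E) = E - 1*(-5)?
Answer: -4387585/928 ≈ -4728.0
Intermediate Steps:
G(E) = 5 + E (G(E) = E + 5 = 5 + E)
r = 4191/928 (r = 2 - (-1/(39/(-34) + (5 - 3)) + 43/(-32)) = 2 - (-1/(39*(-1/34) + 2) + 43*(-1/32)) = 2 - (-1/(-39/34 + 2) - 43/32) = 2 - (-1/29/34 - 43/32) = 2 - (-1*34/29 - 43/32) = 2 - (-34/29 - 43/32) = 2 - 1*(-2335/928) = 2 + 2335/928 = 4191/928 ≈ 4.5162)
(148 + r)*(-69/3 - 1*8) = (148 + 4191/928)*(-69/3 - 1*8) = 141535*(-69*1/3 - 8)/928 = 141535*(-23 - 8)/928 = (141535/928)*(-31) = -4387585/928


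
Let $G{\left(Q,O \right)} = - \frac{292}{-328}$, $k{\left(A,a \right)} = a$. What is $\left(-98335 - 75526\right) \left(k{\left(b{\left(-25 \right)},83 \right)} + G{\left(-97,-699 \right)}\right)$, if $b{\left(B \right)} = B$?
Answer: $- \frac{1195989819}{82} \approx -1.4585 \cdot 10^{7}$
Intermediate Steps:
$G{\left(Q,O \right)} = \frac{73}{82}$ ($G{\left(Q,O \right)} = \left(-292\right) \left(- \frac{1}{328}\right) = \frac{73}{82}$)
$\left(-98335 - 75526\right) \left(k{\left(b{\left(-25 \right)},83 \right)} + G{\left(-97,-699 \right)}\right) = \left(-98335 - 75526\right) \left(83 + \frac{73}{82}\right) = \left(-173861\right) \frac{6879}{82} = - \frac{1195989819}{82}$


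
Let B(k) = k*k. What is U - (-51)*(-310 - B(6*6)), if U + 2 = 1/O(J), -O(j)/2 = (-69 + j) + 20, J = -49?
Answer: -16053967/196 ≈ -81908.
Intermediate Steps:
O(j) = 98 - 2*j (O(j) = -2*((-69 + j) + 20) = -2*(-49 + j) = 98 - 2*j)
B(k) = k²
U = -391/196 (U = -2 + 1/(98 - 2*(-49)) = -2 + 1/(98 + 98) = -2 + 1/196 = -391/196 ≈ -1.9949)
U - (-51)*(-310 - B(6*6)) = -391/196 - (-51)*(-310 - (6*6)²) = -391/196 - (-51)*(-310 - 1*36²) = -391/196 - (-51)*(-310 - 1*1296) = -391/196 - (-51)*(-310 - 1296) = -391/196 - (-51)*(-1606) = -391/196 - 1*81906 = -391/196 - 81906 = -16053967/196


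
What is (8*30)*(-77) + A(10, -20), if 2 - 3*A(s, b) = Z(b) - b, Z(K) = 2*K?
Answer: -55418/3 ≈ -18473.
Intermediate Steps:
A(s, b) = ⅔ - b/3 (A(s, b) = ⅔ - (2*b - b)/3 = ⅔ - b/3)
(8*30)*(-77) + A(10, -20) = (8*30)*(-77) + (⅔ - ⅓*(-20)) = 240*(-77) + (⅔ + 20/3) = -18480 + 22/3 = -55418/3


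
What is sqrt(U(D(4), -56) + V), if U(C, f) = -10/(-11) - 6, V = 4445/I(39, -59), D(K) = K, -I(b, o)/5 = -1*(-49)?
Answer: I*sqrt(137753)/77 ≈ 4.8201*I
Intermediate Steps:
I(b, o) = -245 (I(b, o) = -(-5)*(-49) = -5*49 = -245)
V = -127/7 (V = 4445/(-245) = 4445*(-1/245) = -127/7 ≈ -18.143)
U(C, f) = -56/11 (U(C, f) = -10*(-1/11) - 6 = 10/11 - 6 = -56/11)
sqrt(U(D(4), -56) + V) = sqrt(-56/11 - 127/7) = sqrt(-1789/77) = I*sqrt(137753)/77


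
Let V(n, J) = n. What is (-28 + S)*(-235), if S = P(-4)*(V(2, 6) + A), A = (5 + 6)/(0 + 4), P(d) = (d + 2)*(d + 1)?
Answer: -235/2 ≈ -117.50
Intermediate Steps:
P(d) = (1 + d)*(2 + d) (P(d) = (2 + d)*(1 + d) = (1 + d)*(2 + d))
A = 11/4 ≈ 2.7500
S = 57/2 (S = (2 + (-4)² + 3*(-4))*(2 + 11/4) = (2 + 16 - 12)*(19/4) = 6*(19/4) = 57/2 ≈ 28.500)
(-28 + S)*(-235) = (-28 + 57/2)*(-235) = (½)*(-235) = -235/2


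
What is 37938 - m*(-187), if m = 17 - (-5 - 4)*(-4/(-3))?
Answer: 43361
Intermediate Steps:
m = 29 (m = 17 - (-9)*(-4*(-⅓)) = 17 - (-9)*4/3 = 17 - 1*(-12) = 17 + 12 = 29)
37938 - m*(-187) = 37938 - 29*(-187) = 37938 - 1*(-5423) = 37938 + 5423 = 43361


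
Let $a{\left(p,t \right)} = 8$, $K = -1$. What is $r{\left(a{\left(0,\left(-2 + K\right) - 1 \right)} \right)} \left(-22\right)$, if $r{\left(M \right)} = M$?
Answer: $-176$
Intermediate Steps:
$r{\left(a{\left(0,\left(-2 + K\right) - 1 \right)} \right)} \left(-22\right) = 8 \left(-22\right) = -176$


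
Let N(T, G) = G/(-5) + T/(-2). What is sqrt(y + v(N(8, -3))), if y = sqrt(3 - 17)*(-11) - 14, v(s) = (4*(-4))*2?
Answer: sqrt(-46 - 11*I*sqrt(14)) ≈ 2.804 - 7.3391*I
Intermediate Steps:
N(T, G) = -T/2 - G/5 (N(T, G) = G*(-1/5) + T*(-1/2) = -G/5 - T/2 = -T/2 - G/5)
v(s) = -32 (v(s) = -16*2 = -32)
y = -14 - 11*I*sqrt(14) (y = sqrt(-14)*(-11) - 14 = (I*sqrt(14))*(-11) - 14 = -11*I*sqrt(14) - 14 = -14 - 11*I*sqrt(14) ≈ -14.0 - 41.158*I)
sqrt(y + v(N(8, -3))) = sqrt((-14 - 11*I*sqrt(14)) - 32) = sqrt(-46 - 11*I*sqrt(14))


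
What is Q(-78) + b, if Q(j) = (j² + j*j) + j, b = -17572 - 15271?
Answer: -20753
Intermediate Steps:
b = -32843
Q(j) = j + 2*j² (Q(j) = (j² + j²) + j = 2*j² + j = j + 2*j²)
Q(-78) + b = -78*(1 + 2*(-78)) - 32843 = -78*(1 - 156) - 32843 = -78*(-155) - 32843 = 12090 - 32843 = -20753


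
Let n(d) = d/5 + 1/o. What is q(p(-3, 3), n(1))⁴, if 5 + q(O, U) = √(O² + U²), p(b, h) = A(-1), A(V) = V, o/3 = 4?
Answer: (300 - √3889)⁴/12960000 ≈ 246.07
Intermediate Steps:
o = 12 (o = 3*4 = 12)
p(b, h) = -1
n(d) = 1/12 + d/5 (n(d) = d/5 + 1/12 = 1/12 + d/5)
q(O, U) = -5 + √(O² + U²)
q(p(-3, 3), n(1))⁴ = (-5 + √((-1)² + (1/12 + (⅕)*1)²))⁴ = (-5 + √(1 + (1/12 + ⅕)²))⁴ = (-5 + √(1 + (17/60)²))⁴ = (-5 + √(1 + 289/3600))⁴ = (-5 + √(3889/3600))⁴ = (-5 + √3889/60)⁴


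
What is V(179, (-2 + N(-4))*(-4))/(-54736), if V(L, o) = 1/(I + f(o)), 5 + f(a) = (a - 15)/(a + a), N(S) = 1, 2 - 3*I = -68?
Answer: -3/2784694 ≈ -1.0773e-6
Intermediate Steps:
I = 70/3 (I = ⅔ - ⅓*(-68) = ⅔ + 68/3 = 70/3 ≈ 23.333)
f(a) = -5 + (-15 + a)/(2*a) (f(a) = -5 + (a - 15)/(a + a) = -5 + (-15 + a)/((2*a)) = -5 + (-15 + a)*(1/(2*a)) = -5 + (-15 + a)/(2*a))
V(L, o) = 1/(70/3 + 3*(-5 - 3*o)/(2*o))
V(179, (-2 + N(-4))*(-4))/(-54736) = (6*((-2 + 1)*(-4))/(-45 + 113*((-2 + 1)*(-4))))/(-54736) = (6*(-1*(-4))/(-45 + 113*(-1*(-4))))*(-1/54736) = (6*4/(-45 + 113*4))*(-1/54736) = (6*4/(-45 + 452))*(-1/54736) = (6*4/407)*(-1/54736) = (6*4*(1/407))*(-1/54736) = (24/407)*(-1/54736) = -3/2784694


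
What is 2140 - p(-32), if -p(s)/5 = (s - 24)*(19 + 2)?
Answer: -3740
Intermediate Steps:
p(s) = 2520 - 105*s (p(s) = -5*(s - 24)*(19 + 2) = -5*(-24 + s)*21 = -5*(-504 + 21*s) = 2520 - 105*s)
2140 - p(-32) = 2140 - (2520 - 105*(-32)) = 2140 - (2520 + 3360) = 2140 - 1*5880 = 2140 - 5880 = -3740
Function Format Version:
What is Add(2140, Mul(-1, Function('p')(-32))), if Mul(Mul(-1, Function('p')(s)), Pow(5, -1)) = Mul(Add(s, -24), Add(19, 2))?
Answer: -3740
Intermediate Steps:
Function('p')(s) = Add(2520, Mul(-105, s)) (Function('p')(s) = Mul(-5, Mul(Add(s, -24), Add(19, 2))) = Mul(-5, Mul(Add(-24, s), 21)) = Mul(-5, Add(-504, Mul(21, s))) = Add(2520, Mul(-105, s)))
Add(2140, Mul(-1, Function('p')(-32))) = Add(2140, Mul(-1, Add(2520, Mul(-105, -32)))) = Add(2140, Mul(-1, Add(2520, 3360))) = Add(2140, Mul(-1, 5880)) = Add(2140, -5880) = -3740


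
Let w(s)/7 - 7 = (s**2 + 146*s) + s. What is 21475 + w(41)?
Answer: 75480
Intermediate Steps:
w(s) = 49 + 7*s**2 + 1029*s (w(s) = 49 + 7*((s**2 + 146*s) + s) = 49 + 7*(s**2 + 147*s) = 49 + (7*s**2 + 1029*s) = 49 + 7*s**2 + 1029*s)
21475 + w(41) = 21475 + (49 + 7*41**2 + 1029*41) = 21475 + (49 + 7*1681 + 42189) = 21475 + (49 + 11767 + 42189) = 21475 + 54005 = 75480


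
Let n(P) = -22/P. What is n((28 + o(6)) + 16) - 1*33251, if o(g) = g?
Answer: -831286/25 ≈ -33251.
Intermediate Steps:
n((28 + o(6)) + 16) - 1*33251 = -22/((28 + 6) + 16) - 1*33251 = -22/(34 + 16) - 33251 = -22/50 - 33251 = -22*1/50 - 33251 = -11/25 - 33251 = -831286/25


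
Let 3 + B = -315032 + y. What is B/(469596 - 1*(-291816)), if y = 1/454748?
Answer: -47753845393/115416861392 ≈ -0.41375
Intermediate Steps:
y = 1/454748 ≈ 2.1990e-6
B = -143261536179/454748 (B = -3 + (-315032 + 1/454748) = -3 - 143260171935/454748 = -143261536179/454748 ≈ -3.1504e+5)
B/(469596 - 1*(-291816)) = -143261536179/(454748*(469596 - 1*(-291816))) = -143261536179/(454748*(469596 + 291816)) = -143261536179/454748/761412 = -143261536179/454748*1/761412 = -47753845393/115416861392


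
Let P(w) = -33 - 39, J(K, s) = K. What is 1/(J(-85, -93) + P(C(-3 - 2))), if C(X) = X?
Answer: -1/157 ≈ -0.0063694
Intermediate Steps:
P(w) = -72
1/(J(-85, -93) + P(C(-3 - 2))) = 1/(-85 - 72) = 1/(-157) = -1/157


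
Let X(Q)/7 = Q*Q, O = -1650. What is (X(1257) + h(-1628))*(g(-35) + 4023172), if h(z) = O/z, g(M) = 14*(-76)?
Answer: 1645978231161678/37 ≈ 4.4486e+13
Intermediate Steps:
g(M) = -1064
X(Q) = 7*Q² (X(Q) = 7*(Q*Q) = 7*Q²)
h(z) = -1650/z
(X(1257) + h(-1628))*(g(-35) + 4023172) = (7*1257² - 1650/(-1628))*(-1064 + 4023172) = (7*1580049 - 1650*(-1/1628))*4022108 = (11060343 + 75/74)*4022108 = (818465457/74)*4022108 = 1645978231161678/37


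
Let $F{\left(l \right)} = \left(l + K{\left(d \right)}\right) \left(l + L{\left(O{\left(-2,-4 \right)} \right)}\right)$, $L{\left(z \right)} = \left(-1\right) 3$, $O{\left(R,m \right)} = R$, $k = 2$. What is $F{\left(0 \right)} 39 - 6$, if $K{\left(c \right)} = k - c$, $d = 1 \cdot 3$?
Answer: $111$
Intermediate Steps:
$d = 3$
$K{\left(c \right)} = 2 - c$
$L{\left(z \right)} = -3$
$F{\left(l \right)} = \left(-1 + l\right) \left(-3 + l\right)$ ($F{\left(l \right)} = \left(l + \left(2 - 3\right)\right) \left(l - 3\right) = \left(l + \left(2 - 3\right)\right) \left(-3 + l\right) = \left(l - 1\right) \left(-3 + l\right) = \left(-1 + l\right) \left(-3 + l\right)$)
$F{\left(0 \right)} 39 - 6 = \left(3 + 0^{2} - 0\right) 39 - 6 = \left(3 + 0 + 0\right) 39 - 6 = 3 \cdot 39 - 6 = 117 - 6 = 111$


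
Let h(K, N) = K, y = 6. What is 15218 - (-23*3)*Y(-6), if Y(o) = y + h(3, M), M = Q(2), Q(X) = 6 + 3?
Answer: 15839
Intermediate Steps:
Q(X) = 9
M = 9
Y(o) = 9 (Y(o) = 6 + 3 = 9)
15218 - (-23*3)*Y(-6) = 15218 - (-23*3)*9 = 15218 - (-69)*9 = 15218 - 1*(-621) = 15218 + 621 = 15839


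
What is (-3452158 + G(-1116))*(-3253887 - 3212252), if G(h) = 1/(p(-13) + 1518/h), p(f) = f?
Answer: 59622419722338356/2671 ≈ 2.2322e+13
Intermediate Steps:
G(h) = 1/(-13 + 1518/h)
(-3452158 + G(-1116))*(-3253887 - 3212252) = (-3452158 - 1116/(1518 - 13*(-1116)))*(-3253887 - 3212252) = (-3452158 - 1116/(1518 + 14508))*(-6466139) = (-3452158 - 1116/16026)*(-6466139) = (-3452158 - 1116*1/16026)*(-6466139) = (-3452158 - 186/2671)*(-6466139) = -9220714204/2671*(-6466139) = 59622419722338356/2671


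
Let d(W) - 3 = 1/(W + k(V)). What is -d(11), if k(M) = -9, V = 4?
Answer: -7/2 ≈ -3.5000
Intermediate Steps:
d(W) = 3 + 1/(-9 + W) (d(W) = 3 + 1/(W - 9) = 3 + 1/(-9 + W))
-d(11) = -(-26 + 3*11)/(-9 + 11) = -(-26 + 33)/2 = -7/2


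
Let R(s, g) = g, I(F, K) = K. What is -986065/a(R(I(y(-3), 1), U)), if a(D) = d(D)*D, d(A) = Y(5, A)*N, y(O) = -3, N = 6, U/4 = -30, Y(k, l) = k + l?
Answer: -197213/16560 ≈ -11.909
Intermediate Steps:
U = -120 (U = 4*(-30) = -120)
d(A) = 30 + 6*A (d(A) = (5 + A)*6 = 30 + 6*A)
a(D) = D*(30 + 6*D) (a(D) = (30 + 6*D)*D = D*(30 + 6*D))
-986065/a(R(I(y(-3), 1), U)) = -986065*(-1/(720*(5 - 120))) = -986065/(6*(-120)*(-115)) = -986065/82800 = -986065*1/82800 = -197213/16560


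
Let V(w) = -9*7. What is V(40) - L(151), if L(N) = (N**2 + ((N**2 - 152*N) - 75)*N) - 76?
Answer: 11338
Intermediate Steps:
V(w) = -63
L(N) = -76 + N**2 + N*(-75 + N**2 - 152*N) (L(N) = (N**2 + (-75 + N**2 - 152*N)*N) - 76 = (N**2 + N*(-75 + N**2 - 152*N)) - 76 = -76 + N**2 + N*(-75 + N**2 - 152*N))
V(40) - L(151) = -63 - (-76 + 151**3 - 151*151**2 - 75*151) = -63 - (-76 + 3442951 - 151*22801 - 11325) = -63 - (-76 + 3442951 - 3442951 - 11325) = -63 - 1*(-11401) = -63 + 11401 = 11338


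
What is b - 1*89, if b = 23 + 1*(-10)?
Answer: -76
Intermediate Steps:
b = 13 (b = 23 - 10 = 13)
b - 1*89 = 13 - 1*89 = 13 - 89 = -76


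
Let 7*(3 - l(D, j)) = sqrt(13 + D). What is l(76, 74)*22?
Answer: 66 - 22*sqrt(89)/7 ≈ 36.350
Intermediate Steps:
l(D, j) = 3 - sqrt(13 + D)/7
l(76, 74)*22 = (3 - sqrt(13 + 76)/7)*22 = (3 - sqrt(89)/7)*22 = 66 - 22*sqrt(89)/7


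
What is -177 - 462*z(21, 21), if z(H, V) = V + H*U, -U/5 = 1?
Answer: 38631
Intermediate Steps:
U = -5 (U = -5*1 = -5)
z(H, V) = V - 5*H (z(H, V) = V + H*(-5) = V - 5*H)
-177 - 462*z(21, 21) = -177 - 462*(21 - 5*21) = -177 - 462*(21 - 105) = -177 - 462*(-84) = -177 + 38808 = 38631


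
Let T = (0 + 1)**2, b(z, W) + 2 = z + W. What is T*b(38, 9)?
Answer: 45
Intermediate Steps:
b(z, W) = -2 + W + z (b(z, W) = -2 + (z + W) = -2 + (W + z) = -2 + W + z)
T = 1 (T = 1**2 = 1)
T*b(38, 9) = 1*(-2 + 9 + 38) = 1*45 = 45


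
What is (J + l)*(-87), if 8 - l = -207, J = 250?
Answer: -40455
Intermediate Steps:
l = 215 (l = 8 - 1*(-207) = 8 + 207 = 215)
(J + l)*(-87) = (250 + 215)*(-87) = 465*(-87) = -40455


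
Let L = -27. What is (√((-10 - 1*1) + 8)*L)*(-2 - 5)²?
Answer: -1323*I*√3 ≈ -2291.5*I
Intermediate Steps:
(√((-10 - 1*1) + 8)*L)*(-2 - 5)² = (√((-10 - 1*1) + 8)*(-27))*(-2 - 5)² = (√((-10 - 1) + 8)*(-27))*(-7)² = (√(-11 + 8)*(-27))*49 = (√(-3)*(-27))*49 = ((I*√3)*(-27))*49 = -27*I*√3*49 = -1323*I*√3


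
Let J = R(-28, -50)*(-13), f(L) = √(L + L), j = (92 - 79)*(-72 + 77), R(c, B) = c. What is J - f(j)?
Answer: 364 - √130 ≈ 352.60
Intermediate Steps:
j = 65 (j = 13*5 = 65)
f(L) = √2*√L (f(L) = √(2*L) = √2*√L)
J = 364 (J = -28*(-13) = 364)
J - f(j) = 364 - √2*√65 = 364 - √130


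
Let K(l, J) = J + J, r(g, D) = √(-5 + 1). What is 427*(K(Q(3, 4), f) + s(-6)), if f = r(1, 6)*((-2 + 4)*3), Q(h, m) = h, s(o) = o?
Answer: -2562 + 10248*I ≈ -2562.0 + 10248.0*I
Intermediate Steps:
r(g, D) = 2*I (r(g, D) = √(-4) = 2*I)
f = 12*I (f = (2*I)*((-2 + 4)*3) = (2*I)*(2*3) = (2*I)*6 = 12*I ≈ 12.0*I)
K(l, J) = 2*J
427*(K(Q(3, 4), f) + s(-6)) = 427*(2*(12*I) - 6) = 427*(24*I - 6) = 427*(-6 + 24*I) = -2562 + 10248*I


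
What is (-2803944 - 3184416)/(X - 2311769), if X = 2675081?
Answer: -249515/15138 ≈ -16.483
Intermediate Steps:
(-2803944 - 3184416)/(X - 2311769) = (-2803944 - 3184416)/(2675081 - 2311769) = -5988360/363312 = -5988360*1/363312 = -249515/15138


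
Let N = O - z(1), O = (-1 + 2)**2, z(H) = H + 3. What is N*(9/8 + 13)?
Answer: -339/8 ≈ -42.375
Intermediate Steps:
z(H) = 3 + H
O = 1 (O = 1**2 = 1)
N = -3 (N = 1 - (3 + 1) = 1 - 1*4 = 1 - 4 = -3)
N*(9/8 + 13) = -3*(9/8 + 13) = -3*113/8 = -339/8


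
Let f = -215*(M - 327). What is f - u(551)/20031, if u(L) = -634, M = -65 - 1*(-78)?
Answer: 1352293444/20031 ≈ 67510.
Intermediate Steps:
M = 13 (M = -65 + 78 = 13)
f = 67510 (f = -215*(13 - 327) = -215*(-314) = 67510)
f - u(551)/20031 = 67510 - (-634)/20031 = 67510 - 1*(-634/20031) = 67510 + 634/20031 = 1352293444/20031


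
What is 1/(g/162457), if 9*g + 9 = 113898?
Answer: 487371/37963 ≈ 12.838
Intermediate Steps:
g = 37963/3 (g = -1 + (⅑)*113898 = -1 + 37966/3 = 37963/3 ≈ 12654.)
1/(g/162457) = 1/((37963/3)/162457) = 1/((37963/3)*(1/162457)) = 1/(37963/487371) = 487371/37963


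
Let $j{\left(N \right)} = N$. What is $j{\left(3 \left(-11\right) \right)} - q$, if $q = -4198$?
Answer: $4165$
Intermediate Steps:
$j{\left(3 \left(-11\right) \right)} - q = 3 \left(-11\right) - -4198 = -33 + 4198 = 4165$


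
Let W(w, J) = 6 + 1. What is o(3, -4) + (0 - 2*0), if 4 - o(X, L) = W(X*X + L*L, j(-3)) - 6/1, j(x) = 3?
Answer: 3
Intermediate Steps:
W(w, J) = 7
o(X, L) = 3 (o(X, L) = 4 - (7 - 6/1) = 4 - (7 - 6) = 4 - 1*1 = 4 - 1 = 3)
o(3, -4) + (0 - 2*0) = 3 + (0 - 2*0) = 3 + (0 + 0) = 3 + 0 = 3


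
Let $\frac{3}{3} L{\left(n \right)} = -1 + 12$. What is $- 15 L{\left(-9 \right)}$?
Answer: $-165$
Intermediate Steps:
$L{\left(n \right)} = 11$ ($L{\left(n \right)} = -1 + 12 = 11$)
$- 15 L{\left(-9 \right)} = \left(-15\right) 11 = -165$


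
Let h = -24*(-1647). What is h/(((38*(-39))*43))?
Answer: -6588/10621 ≈ -0.62028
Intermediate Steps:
h = 39528
h/(((38*(-39))*43)) = 39528/(((38*(-39))*43)) = 39528/((-1482*43)) = 39528/(-63726) = 39528*(-1/63726) = -6588/10621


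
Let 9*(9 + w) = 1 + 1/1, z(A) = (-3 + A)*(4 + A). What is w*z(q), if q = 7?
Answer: -3476/9 ≈ -386.22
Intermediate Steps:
w = -79/9 (w = -9 + (1 + 1/1)/9 = -9 + (1 + 1*1)/9 = -9 + (1 + 1)/9 = -9 + (1/9)*2 = -9 + 2/9 = -79/9 ≈ -8.7778)
w*z(q) = -79*(-12 + 7 + 7**2)/9 = -79*(-12 + 7 + 49)/9 = -79/9*44 = -3476/9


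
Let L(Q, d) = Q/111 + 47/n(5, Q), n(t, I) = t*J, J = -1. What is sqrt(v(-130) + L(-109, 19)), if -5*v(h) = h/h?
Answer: I*sqrt(3259515)/555 ≈ 3.253*I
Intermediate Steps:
n(t, I) = -t (n(t, I) = t*(-1) = -t)
L(Q, d) = -47/5 + Q/111 (L(Q, d) = Q/111 + 47/((-1*5)) = Q*(1/111) + 47/(-5) = Q/111 + 47*(-1/5) = Q/111 - 47/5 = -47/5 + Q/111)
v(h) = -1/5 (v(h) = -h/(5*h) = -1/5*1 = -1/5)
sqrt(v(-130) + L(-109, 19)) = sqrt(-1/5 + (-47/5 + (1/111)*(-109))) = sqrt(-1/5 + (-47/5 - 109/111)) = sqrt(-1/5 - 5762/555) = sqrt(-5873/555) = I*sqrt(3259515)/555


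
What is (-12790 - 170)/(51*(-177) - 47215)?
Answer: 6480/28121 ≈ 0.23043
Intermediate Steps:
(-12790 - 170)/(51*(-177) - 47215) = -12960/(-9027 - 47215) = -12960/(-56242) = -12960*(-1/56242) = 6480/28121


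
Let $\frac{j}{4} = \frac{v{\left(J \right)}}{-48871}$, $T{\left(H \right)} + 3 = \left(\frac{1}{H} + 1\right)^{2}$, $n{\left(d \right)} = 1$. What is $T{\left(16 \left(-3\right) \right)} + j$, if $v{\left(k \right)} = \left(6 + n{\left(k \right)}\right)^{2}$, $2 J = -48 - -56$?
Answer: $- \frac{230291897}{112598784} \approx -2.0452$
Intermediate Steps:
$J = 4$ ($J = \frac{-48 - -56}{2} = \frac{-48 + 56}{2} = \frac{1}{2} \cdot 8 = 4$)
$v{\left(k \right)} = 49$ ($v{\left(k \right)} = \left(6 + 1\right)^{2} = 7^{2} = 49$)
$T{\left(H \right)} = -3 + \left(1 + \frac{1}{H}\right)^{2}$ ($T{\left(H \right)} = -3 + \left(\frac{1}{H} + 1\right)^{2} = -3 + \left(1 + \frac{1}{H}\right)^{2}$)
$j = - \frac{196}{48871}$ ($j = 4 \frac{49}{-48871} = 4 \cdot 49 \left(- \frac{1}{48871}\right) = 4 \left(- \frac{49}{48871}\right) = - \frac{196}{48871} \approx -0.0040106$)
$T{\left(16 \left(-3\right) \right)} + j = \left(-3 + \frac{\left(1 + 16 \left(-3\right)\right)^{2}}{2304}\right) - \frac{196}{48871} = \left(-3 + \frac{\left(1 - 48\right)^{2}}{2304}\right) - \frac{196}{48871} = \left(-3 + \frac{\left(-47\right)^{2}}{2304}\right) - \frac{196}{48871} = \left(-3 + \frac{1}{2304} \cdot 2209\right) - \frac{196}{48871} = \left(-3 + \frac{2209}{2304}\right) - \frac{196}{48871} = - \frac{4703}{2304} - \frac{196}{48871} = - \frac{230291897}{112598784}$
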